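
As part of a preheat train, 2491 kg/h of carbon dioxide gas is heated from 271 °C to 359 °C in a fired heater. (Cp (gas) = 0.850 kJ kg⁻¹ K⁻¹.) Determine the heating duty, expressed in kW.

Q = 51.8 kW

Q = ṁ·Cp·ΔT = 2491 × 0.850 × (359 − 271) = 186330 kJ/h
Converting: 186330 / 3600 s = 51.757 kW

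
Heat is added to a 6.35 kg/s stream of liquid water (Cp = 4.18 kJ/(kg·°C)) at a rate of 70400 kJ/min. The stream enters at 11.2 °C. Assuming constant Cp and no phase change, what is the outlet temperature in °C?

Q = 70400 kJ/min = 1173.3 kJ/s
ΔT = Q/(ṁ·Cp) = 1173.3/(6.35×4.18) = 44.205 K
T_out = 11.2 + 44.205 = 55.405 °C

T_out = 55.4 °C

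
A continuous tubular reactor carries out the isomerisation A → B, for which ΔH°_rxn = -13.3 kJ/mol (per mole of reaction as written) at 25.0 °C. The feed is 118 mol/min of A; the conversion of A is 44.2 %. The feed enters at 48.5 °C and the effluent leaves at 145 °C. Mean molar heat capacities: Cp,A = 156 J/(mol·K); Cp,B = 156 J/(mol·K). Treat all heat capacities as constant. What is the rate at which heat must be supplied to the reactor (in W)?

Q_in = 18000 W

Extent of reaction ξ = 0.442 × 118 = 52.156 mol/min
Reaction term: ξ·ΔH°_rxn = 52.156 × -13.3 = -693.67 kJ/min
Sensible, feed 48.5→25 °C: -432.59 kJ/min
Outlet flows (mol/min): A 65.844, B 52.156
Sensible, products 25→145 °C: 2209 kJ/min
Q = ΔH = 1082.7 kJ/min = 18.045 kW
Heat supplied = 18045 W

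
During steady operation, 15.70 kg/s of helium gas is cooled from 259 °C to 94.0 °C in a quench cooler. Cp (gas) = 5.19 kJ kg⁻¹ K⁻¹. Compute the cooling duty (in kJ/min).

Q_c = 807000 kJ/min

Q = ṁ·Cp·ΔT = 15.70 × 5.19 × (94.0 − 259) = -13445 kJ/s
Cooling duty = 806680 kJ/min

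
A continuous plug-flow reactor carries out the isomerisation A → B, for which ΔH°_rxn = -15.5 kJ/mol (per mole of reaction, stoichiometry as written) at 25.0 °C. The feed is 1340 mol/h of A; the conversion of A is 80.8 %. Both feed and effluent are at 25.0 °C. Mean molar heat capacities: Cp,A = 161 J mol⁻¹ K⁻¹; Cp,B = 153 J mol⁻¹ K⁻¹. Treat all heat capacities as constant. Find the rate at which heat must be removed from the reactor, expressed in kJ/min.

Q_out = 280 kJ/min

Extent of reaction ξ = 0.808 × 1340 = 1082.7 mol/h
Reaction term: ξ·ΔH°_rxn = 1082.7 × -15.5 = -16782 kJ/h
Q = ΔH = -16782 kJ/h = -4.6617 kW
Heat removed = 279.7 kJ/min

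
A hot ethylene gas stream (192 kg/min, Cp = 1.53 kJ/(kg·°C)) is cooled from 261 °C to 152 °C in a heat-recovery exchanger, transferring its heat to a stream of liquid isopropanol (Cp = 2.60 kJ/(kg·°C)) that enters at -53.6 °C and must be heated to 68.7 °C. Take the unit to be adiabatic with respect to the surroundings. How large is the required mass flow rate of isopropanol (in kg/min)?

Heat released by hot stream: Q = 192 × 1.53 × (261 − 152) = 32020 kJ/min
Energy balance on cold side (adiabatic exchanger): Q = ṁ_c·Cp_c·(T_c,out − T_c,in)
ṁ_c = 32020 / [2.60 × (68.7 − -53.6)] = 100.7 kg/min

ṁ_c = 101 kg/min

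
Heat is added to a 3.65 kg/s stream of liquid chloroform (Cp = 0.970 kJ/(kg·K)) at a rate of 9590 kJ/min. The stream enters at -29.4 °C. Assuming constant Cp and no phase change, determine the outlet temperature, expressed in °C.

Q = 9590 kJ/min = 159.83 kJ/s
ΔT = Q/(ṁ·Cp) = 159.83/(3.65×0.970) = 45.144 K
T_out = -29.4 + 45.144 = 15.744 °C

T_out = 15.7 °C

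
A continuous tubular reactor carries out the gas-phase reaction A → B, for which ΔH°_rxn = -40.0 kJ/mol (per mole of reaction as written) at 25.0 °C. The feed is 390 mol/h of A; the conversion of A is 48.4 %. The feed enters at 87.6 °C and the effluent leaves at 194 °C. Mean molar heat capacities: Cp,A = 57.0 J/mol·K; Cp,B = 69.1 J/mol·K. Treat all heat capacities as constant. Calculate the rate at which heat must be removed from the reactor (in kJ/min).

Q_out = 80.0 kJ/min

Extent of reaction ξ = 0.484 × 390 = 188.76 mol/h
Reaction term: ξ·ΔH°_rxn = 188.76 × -40.0 = -7550.4 kJ/h
Sensible, feed 87.6→25 °C: -1391.6 kJ/h
Outlet flows (mol/h): A 201.24, B 188.76
Sensible, products 25→194 °C: 4142.9 kJ/h
Q = ΔH = -4799.1 kJ/h = -1.3331 kW
Heat removed = 79.986 kJ/min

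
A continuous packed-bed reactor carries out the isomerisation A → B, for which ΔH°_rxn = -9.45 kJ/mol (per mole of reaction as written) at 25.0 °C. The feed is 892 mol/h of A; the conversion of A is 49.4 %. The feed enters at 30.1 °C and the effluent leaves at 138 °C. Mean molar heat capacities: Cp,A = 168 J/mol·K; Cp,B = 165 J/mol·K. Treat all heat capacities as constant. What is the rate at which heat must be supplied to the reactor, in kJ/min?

Extent of reaction ξ = 0.494 × 892 = 440.65 mol/h
Reaction term: ξ·ΔH°_rxn = 440.65 × -9.45 = -4164.1 kJ/h
Sensible, feed 30.1→25 °C: -764.27 kJ/h
Outlet flows (mol/h): A 451.35, B 440.65
Sensible, products 25→138 °C: 16784 kJ/h
Q = ΔH = 11856 kJ/h = 3.2933 kW
Heat supplied = 197.6 kJ/min

Q_in = 198 kJ/min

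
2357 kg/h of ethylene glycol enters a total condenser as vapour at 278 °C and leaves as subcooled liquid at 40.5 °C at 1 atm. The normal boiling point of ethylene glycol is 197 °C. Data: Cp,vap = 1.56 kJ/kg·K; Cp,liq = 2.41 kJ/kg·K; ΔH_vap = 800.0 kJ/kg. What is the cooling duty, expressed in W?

Q_c = 853000 W

vapour 278→197 °C: -126.36 kJ/kg
condensation at 197 °C: -800 kJ/kg
liquid 197→40.5 °C: -377.17 kJ/kg
Δh = -126.36 + -800 + -377.17 = -1303.5 kJ/kg
Q = ṁ·Δh = 2357 kg/h × -1303.5 kJ/kg = -3.0724e+06 kJ/h
|Q| = 853.45 kW = 853450 W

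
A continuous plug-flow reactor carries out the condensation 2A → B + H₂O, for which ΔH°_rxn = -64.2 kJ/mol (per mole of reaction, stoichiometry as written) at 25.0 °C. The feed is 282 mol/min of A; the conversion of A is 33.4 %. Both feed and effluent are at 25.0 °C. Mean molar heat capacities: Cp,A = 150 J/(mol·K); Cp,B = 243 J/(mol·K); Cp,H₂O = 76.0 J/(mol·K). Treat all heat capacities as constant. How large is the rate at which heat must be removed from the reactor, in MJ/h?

Q_out = 181 MJ/h

Extent of reaction ξ = 0.334 × 282 / 2 = 47.094 mol/min
Reaction term: ξ·ΔH°_rxn = 47.094 × -64.2 = -3023.4 kJ/min
Q = ΔH = -3023.4 kJ/min = -50.391 kW
Heat removed = 181.41 MJ/h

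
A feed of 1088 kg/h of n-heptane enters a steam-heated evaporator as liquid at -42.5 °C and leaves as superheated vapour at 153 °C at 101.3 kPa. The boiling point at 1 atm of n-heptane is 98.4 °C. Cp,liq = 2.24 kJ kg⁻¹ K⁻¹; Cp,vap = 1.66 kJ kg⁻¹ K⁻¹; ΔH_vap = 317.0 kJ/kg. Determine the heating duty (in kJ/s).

liquid -42.5→98.4 °C: 315.62 kJ/kg
vaporisation at 98.4 °C: 317 kJ/kg
vapour 98.4→153 °C: 90.636 kJ/kg
Δh = 315.62 + 317 + 90.636 = 723.25 kJ/kg
Q = ṁ·Δh = 1088 kg/h × 723.25 kJ/kg = 786900 kJ/h
|Q| = 218.58 kW

Q = 219 kJ/s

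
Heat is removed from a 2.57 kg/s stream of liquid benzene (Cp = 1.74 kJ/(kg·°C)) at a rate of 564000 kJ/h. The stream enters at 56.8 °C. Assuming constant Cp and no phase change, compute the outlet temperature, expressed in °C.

T_out = 21.8 °C

Q = 564000 kJ/h = 156.67 kJ/s
ΔT = Q/(ṁ·Cp) = 156.67/(2.57×1.74) = 35.034 K
T_out = 56.8 − 35.034 = 21.766 °C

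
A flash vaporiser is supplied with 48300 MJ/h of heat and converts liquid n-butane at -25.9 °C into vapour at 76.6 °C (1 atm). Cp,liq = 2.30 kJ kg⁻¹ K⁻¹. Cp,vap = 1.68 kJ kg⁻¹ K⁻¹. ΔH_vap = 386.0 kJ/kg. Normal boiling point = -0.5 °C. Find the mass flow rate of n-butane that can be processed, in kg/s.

ṁ = 23.4 kg/s

Δh = 2.30×(-0.5−-25.9) + 386.0 + 1.68×(76.6−-0.5) = 573.95 kJ/kg
Q = 48300 MJ/h = 13417 kJ/s = 13417 kJ/s
ṁ = Q/Δh = 13417 / 573.95 = 23.376 kg/s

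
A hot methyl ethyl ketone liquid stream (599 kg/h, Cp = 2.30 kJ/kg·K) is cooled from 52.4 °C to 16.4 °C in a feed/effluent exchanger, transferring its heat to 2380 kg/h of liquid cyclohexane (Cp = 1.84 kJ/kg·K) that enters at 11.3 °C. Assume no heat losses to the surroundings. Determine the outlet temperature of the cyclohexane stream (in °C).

Heat released by hot stream: Q = 599 × 2.30 × (52.4 − 16.4) = 49597 kJ/h
Energy balance on cold side (adiabatic exchanger): Q = ṁ_c·Cp_c·(T_c,out − T_c,in)
T_c,out = 11.3 + 49597/(2380 × 1.84) = 22.626 °C

T_c,out = 22.6 °C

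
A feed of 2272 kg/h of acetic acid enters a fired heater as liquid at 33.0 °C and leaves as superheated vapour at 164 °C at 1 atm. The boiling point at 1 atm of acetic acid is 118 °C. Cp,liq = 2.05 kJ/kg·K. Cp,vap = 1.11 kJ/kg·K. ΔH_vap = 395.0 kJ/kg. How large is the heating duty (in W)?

Q = 391000 W

liquid 33.0→118 °C: 174.25 kJ/kg
vaporisation at 118 °C: 395 kJ/kg
vapour 118→164 °C: 51.06 kJ/kg
Δh = 174.25 + 395 + 51.06 = 620.31 kJ/kg
Q = ṁ·Δh = 2272 kg/h × 620.31 kJ/kg = 1.4093e+06 kJ/h
|Q| = 391.48 kW = 391480 W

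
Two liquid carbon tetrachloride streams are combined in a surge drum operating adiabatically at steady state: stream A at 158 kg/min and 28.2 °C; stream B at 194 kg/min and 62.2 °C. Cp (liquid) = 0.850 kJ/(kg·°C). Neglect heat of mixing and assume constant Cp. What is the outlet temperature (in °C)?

Energy balance with Q = 0: Σ ṁᵢCp,ᵢ(T_out − Tᵢ) = 0
T_out = Σ ṁᵢCp,ᵢTᵢ / Σ ṁᵢCp,ᵢ
      = 14044 / 299.2 = 46.939 °C

T_out = 46.9 °C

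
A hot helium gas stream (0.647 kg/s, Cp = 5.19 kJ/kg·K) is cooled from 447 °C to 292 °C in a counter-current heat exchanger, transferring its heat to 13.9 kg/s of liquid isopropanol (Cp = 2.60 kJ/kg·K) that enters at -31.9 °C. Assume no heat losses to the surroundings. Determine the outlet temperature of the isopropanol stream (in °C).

Heat released by hot stream: Q = 0.647 × 5.19 × (447 − 292) = 520.48 kJ/s
Energy balance on cold side (adiabatic exchanger): Q = ṁ_c·Cp_c·(T_c,out − T_c,in)
T_c,out = -31.9 + 520.48/(13.9 × 2.60) = -17.498 °C

T_c,out = -17.5 °C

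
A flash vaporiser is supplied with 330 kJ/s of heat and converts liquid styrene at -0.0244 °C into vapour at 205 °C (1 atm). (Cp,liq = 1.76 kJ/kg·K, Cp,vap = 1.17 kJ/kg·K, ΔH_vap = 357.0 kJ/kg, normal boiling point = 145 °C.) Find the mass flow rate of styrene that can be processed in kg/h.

ṁ = 1740 kg/h

Δh = 1.76×(145−-0.0244) + 357.0 + 1.17×(205−145) = 682.44 kJ/kg
Q = 330 kJ/s = 330 kJ/s = 1.188e+06 kJ/h
ṁ = Q/Δh = 1.188e+06 / 682.44 = 1740.8 kg/h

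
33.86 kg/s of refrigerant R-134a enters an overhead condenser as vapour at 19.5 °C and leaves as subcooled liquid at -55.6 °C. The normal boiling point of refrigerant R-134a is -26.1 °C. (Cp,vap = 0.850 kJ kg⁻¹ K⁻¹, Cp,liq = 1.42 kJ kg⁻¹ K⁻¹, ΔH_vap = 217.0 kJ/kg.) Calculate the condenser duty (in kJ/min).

Q_c = 605000 kJ/min

vapour 19.5→-26.1 °C: -38.76 kJ/kg
condensation at -26.1 °C: -217 kJ/kg
liquid -26.1→-55.6 °C: -41.89 kJ/kg
Δh = -38.76 + -217 + -41.89 = -297.65 kJ/kg
Q = ṁ·Δh = 33.86 kg/s × -297.65 kJ/kg = -10078 kJ/s
|Q| = 10078 kW = 604710 kJ/min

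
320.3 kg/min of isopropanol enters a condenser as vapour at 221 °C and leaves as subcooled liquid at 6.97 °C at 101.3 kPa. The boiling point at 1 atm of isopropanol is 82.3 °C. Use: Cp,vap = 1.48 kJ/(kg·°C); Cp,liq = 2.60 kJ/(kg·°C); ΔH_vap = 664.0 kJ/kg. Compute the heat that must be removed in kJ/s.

vapour 221→82.3 °C: -205.28 kJ/kg
condensation at 82.3 °C: -664 kJ/kg
liquid 82.3→6.97 °C: -195.86 kJ/kg
Δh = -205.28 + -664 + -195.86 = -1065.1 kJ/kg
Q = ṁ·Δh = 320.3 kg/min × -1065.1 kJ/kg = -341160 kJ/min
|Q| = 5686 kW

Q_c = 5690 kJ/s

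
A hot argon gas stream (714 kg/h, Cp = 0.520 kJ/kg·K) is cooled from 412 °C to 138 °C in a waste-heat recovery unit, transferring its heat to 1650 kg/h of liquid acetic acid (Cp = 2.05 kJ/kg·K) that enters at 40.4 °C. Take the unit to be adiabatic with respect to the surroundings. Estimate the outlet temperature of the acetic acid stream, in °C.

T_c,out = 70.5 °C

Heat released by hot stream: Q = 714 × 0.520 × (412 − 138) = 101730 kJ/h
Energy balance on cold side (adiabatic exchanger): Q = ṁ_c·Cp_c·(T_c,out − T_c,in)
T_c,out = 40.4 + 101730/(1650 × 2.05) = 70.476 °C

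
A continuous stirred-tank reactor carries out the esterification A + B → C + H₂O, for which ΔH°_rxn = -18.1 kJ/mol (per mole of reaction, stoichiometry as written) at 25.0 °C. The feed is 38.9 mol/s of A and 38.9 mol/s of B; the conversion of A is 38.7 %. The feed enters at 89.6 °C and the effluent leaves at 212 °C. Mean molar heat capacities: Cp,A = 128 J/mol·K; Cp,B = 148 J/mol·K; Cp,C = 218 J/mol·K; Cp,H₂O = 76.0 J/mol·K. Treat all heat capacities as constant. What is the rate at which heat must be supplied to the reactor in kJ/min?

Extent of reaction ξ = 0.387 × 38.9 = 15.054 mol/s
Reaction term: ξ·ΔH°_rxn = 15.054 × -18.1 = -272.48 kJ/s
Sensible, feed 89.6→25 °C: -693.57 kJ/s
Outlet flows (mol/s): A 23.846, B 23.846, C 15.054, H₂O 15.054
Sensible, products 25→212 °C: 2058.4 kJ/s
Q = ΔH = 1092.3 kJ/s = 1092.3 kW
Heat supplied = 65540 kJ/min

Q_in = 65500 kJ/min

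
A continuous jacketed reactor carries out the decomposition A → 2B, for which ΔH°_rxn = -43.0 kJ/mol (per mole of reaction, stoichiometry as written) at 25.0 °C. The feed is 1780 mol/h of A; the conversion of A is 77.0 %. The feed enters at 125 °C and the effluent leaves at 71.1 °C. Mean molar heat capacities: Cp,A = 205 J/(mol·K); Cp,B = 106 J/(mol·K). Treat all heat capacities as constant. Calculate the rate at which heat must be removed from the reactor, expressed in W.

Extent of reaction ξ = 0.770 × 1780 = 1370.6 mol/h
Reaction term: ξ·ΔH°_rxn = 1370.6 × -43.0 = -58936 kJ/h
Sensible, feed 125→25 °C: -36490 kJ/h
Outlet flows (mol/h): A 409.4, B 2741.2
Sensible, products 25→71.1 °C: 17264 kJ/h
Q = ΔH = -78162 kJ/h = -21.712 kW
Heat removed = 21712 W

Q_out = 21700 W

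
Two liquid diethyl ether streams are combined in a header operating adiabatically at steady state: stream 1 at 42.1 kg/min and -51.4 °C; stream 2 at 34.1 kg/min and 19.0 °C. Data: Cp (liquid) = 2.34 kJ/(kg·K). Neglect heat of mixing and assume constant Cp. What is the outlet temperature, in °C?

Energy balance with Q = 0: Σ ṁᵢCp,ᵢ(T_out − Tᵢ) = 0
T_out = Σ ṁᵢCp,ᵢTᵢ / Σ ṁᵢCp,ᵢ
      = -3547.5 / 178.31 = -19.896 °C

T_out = -19.9 °C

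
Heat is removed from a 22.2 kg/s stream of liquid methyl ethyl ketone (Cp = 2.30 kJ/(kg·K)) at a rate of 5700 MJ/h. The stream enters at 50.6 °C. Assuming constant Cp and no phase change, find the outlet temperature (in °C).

Q = 5700 MJ/h = 1583.3 kJ/s
ΔT = Q/(ṁ·Cp) = 1583.3/(22.2×2.30) = 31.009 K
T_out = 50.6 − 31.009 = 19.591 °C

T_out = 19.6 °C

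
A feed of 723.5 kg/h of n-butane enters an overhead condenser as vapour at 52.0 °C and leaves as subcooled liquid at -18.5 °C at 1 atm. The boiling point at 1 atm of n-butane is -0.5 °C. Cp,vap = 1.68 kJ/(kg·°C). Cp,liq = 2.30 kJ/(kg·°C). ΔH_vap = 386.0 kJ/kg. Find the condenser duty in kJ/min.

Q_c = 6220 kJ/min

vapour 52.0→-0.5 °C: -88.2 kJ/kg
condensation at -0.5 °C: -386 kJ/kg
liquid -0.5→-18.5 °C: -41.4 kJ/kg
Δh = -88.2 + -386 + -41.4 = -515.6 kJ/kg
Q = ṁ·Δh = 723.5 kg/h × -515.6 kJ/kg = -373040 kJ/h
|Q| = 103.62 kW = 6217.3 kJ/min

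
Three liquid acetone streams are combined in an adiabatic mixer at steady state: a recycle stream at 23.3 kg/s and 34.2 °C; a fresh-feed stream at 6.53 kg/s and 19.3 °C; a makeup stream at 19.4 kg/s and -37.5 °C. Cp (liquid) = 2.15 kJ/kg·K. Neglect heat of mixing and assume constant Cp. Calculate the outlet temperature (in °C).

No heat crosses the boundary, so H_out = H_in.
T_out = Σ ṁᵢCp,ᵢTᵢ / Σ ṁᵢCp,ᵢ
      = 420.09 / 105.84 = 3.9689 °C

T_out = 3.97 °C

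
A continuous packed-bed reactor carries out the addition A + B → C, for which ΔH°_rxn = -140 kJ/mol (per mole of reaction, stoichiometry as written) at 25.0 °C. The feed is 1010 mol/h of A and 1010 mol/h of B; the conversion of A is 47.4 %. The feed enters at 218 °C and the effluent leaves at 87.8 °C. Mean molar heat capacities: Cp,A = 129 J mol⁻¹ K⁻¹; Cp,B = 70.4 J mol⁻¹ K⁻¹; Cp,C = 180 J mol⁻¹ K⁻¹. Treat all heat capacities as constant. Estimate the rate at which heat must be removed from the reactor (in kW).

Extent of reaction ξ = 0.474 × 1010 = 478.74 mol/h
Reaction term: ξ·ΔH°_rxn = 478.74 × -140 = -67024 kJ/h
Sensible, feed 218→25 °C: -38869 kJ/h
Outlet flows (mol/h): A 531.26, B 531.26, C 478.74
Sensible, products 25→87.8 °C: 12064 kJ/h
Q = ΔH = -93828 kJ/h = -26.063 kW
Heat removed = 26.063 kW

Q_out = 26.1 kW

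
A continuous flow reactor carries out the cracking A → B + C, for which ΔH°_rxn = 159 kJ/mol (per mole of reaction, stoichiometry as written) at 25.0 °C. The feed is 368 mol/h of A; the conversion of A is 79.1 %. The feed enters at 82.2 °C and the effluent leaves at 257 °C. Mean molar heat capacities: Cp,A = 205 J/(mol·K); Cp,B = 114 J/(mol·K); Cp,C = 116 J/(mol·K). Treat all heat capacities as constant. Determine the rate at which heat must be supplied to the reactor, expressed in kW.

Extent of reaction ξ = 0.791 × 368 = 291.09 mol/h
Reaction term: ξ·ΔH°_rxn = 291.09 × 159 = 46283 kJ/h
Sensible, feed 82.2→25 °C: -4315.2 kJ/h
Outlet flows (mol/h): A 76.912, B 291.09, C 291.09
Sensible, products 25→257 °C: 19190 kJ/h
Q = ΔH = 61158 kJ/h = 16.988 kW
Heat supplied = 16.988 kW

Q_in = 17.0 kW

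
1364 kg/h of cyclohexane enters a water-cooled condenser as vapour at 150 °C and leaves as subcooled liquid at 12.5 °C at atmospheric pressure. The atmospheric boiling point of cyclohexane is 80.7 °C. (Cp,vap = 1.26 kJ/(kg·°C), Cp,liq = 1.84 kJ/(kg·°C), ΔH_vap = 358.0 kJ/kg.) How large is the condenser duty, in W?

vapour 150→80.7 °C: -87.318 kJ/kg
condensation at 80.7 °C: -358 kJ/kg
liquid 80.7→12.5 °C: -125.49 kJ/kg
Δh = -87.318 + -358 + -125.49 = -570.81 kJ/kg
Q = ṁ·Δh = 1364 kg/h × -570.81 kJ/kg = -778580 kJ/h
|Q| = 216.27 kW = 216270 W

Q_c = 216000 W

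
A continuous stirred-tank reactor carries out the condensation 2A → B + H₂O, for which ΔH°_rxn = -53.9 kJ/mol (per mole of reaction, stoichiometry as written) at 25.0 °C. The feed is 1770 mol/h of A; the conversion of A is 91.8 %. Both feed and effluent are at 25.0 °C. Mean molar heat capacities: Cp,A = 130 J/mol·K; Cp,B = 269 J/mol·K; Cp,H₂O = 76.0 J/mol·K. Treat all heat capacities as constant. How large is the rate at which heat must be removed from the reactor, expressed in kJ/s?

Q_out = 12.2 kJ/s

Extent of reaction ξ = 0.918 × 1770 / 2 = 812.43 mol/h
Reaction term: ξ·ΔH°_rxn = 812.43 × -53.9 = -43790 kJ/h
Q = ΔH = -43790 kJ/h = -12.164 kW
Heat removed = 12.164 kJ/s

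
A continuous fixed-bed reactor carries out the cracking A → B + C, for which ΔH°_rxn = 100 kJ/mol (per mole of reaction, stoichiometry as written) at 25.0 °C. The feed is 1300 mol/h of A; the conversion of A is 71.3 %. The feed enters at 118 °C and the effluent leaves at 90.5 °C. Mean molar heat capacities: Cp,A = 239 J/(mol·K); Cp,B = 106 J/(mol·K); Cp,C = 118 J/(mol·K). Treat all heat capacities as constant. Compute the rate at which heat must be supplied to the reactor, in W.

Extent of reaction ξ = 0.713 × 1300 = 926.9 mol/h
Reaction term: ξ·ΔH°_rxn = 926.9 × 100 = 92690 kJ/h
Sensible, feed 118→25 °C: -28895 kJ/h
Outlet flows (mol/h): A 373.1, B 926.9, C 926.9
Sensible, products 25→90.5 °C: 19440 kJ/h
Q = ΔH = 83235 kJ/h = 23.121 kW
Heat supplied = 23121 W

Q_in = 23100 W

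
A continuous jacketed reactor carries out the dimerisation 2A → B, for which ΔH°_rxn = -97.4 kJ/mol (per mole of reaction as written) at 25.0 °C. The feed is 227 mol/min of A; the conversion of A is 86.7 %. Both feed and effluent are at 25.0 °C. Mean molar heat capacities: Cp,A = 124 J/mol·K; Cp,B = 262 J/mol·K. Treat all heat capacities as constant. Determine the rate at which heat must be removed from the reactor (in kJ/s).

Q_out = 160 kJ/s

Extent of reaction ξ = 0.867 × 227 / 2 = 98.404 mol/min
Reaction term: ξ·ΔH°_rxn = 98.404 × -97.4 = -9584.6 kJ/min
Q = ΔH = -9584.6 kJ/min = -159.74 kW
Heat removed = 159.74 kJ/s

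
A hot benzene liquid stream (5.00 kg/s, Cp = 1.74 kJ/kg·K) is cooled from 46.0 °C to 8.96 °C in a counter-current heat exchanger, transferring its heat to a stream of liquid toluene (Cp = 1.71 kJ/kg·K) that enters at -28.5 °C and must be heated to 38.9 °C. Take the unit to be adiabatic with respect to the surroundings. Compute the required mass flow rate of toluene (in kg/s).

Heat released by hot stream: Q = 5.00 × 1.74 × (46.0 − 8.96) = 322.25 kJ/s
Energy balance on cold side (adiabatic exchanger): Q = ṁ_c·Cp_c·(T_c,out − T_c,in)
ṁ_c = 322.25 / [1.71 × (38.9 − -28.5)] = 2.796 kg/s

ṁ_c = 2.80 kg/s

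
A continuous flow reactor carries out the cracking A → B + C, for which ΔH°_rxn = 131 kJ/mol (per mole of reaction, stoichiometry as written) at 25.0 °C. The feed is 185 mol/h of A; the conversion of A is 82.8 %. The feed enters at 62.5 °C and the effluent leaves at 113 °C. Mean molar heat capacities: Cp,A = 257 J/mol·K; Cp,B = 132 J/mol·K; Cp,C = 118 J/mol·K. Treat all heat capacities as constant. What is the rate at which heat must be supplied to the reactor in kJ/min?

Q_in = 373 kJ/min

Extent of reaction ξ = 0.828 × 185 = 153.18 mol/h
Reaction term: ξ·ΔH°_rxn = 153.18 × 131 = 20067 kJ/h
Sensible, feed 62.5→25 °C: -1782.9 kJ/h
Outlet flows (mol/h): A 31.82, B 153.18, C 153.18
Sensible, products 25→113 °C: 4089.6 kJ/h
Q = ΔH = 22373 kJ/h = 6.2148 kW
Heat supplied = 372.89 kJ/min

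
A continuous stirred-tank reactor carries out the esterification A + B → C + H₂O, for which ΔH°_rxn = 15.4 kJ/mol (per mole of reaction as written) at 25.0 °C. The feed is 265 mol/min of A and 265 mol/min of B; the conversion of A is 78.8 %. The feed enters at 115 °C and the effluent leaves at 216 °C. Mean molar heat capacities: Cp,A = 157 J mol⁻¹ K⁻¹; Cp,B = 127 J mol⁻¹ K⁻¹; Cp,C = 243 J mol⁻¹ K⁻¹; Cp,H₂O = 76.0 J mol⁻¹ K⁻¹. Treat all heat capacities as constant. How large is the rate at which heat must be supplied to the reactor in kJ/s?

Q_in = 204 kJ/s

Extent of reaction ξ = 0.788 × 265 = 208.82 mol/min
Reaction term: ξ·ΔH°_rxn = 208.82 × 15.4 = 3215.8 kJ/min
Sensible, feed 115→25 °C: -6773.4 kJ/min
Outlet flows (mol/min): A 56.18, B 56.18, C 208.82, H₂O 208.82
Sensible, products 25→216 °C: 15771 kJ/min
Q = ΔH = 12213 kJ/min = 203.55 kW
Heat supplied = 203.55 kJ/s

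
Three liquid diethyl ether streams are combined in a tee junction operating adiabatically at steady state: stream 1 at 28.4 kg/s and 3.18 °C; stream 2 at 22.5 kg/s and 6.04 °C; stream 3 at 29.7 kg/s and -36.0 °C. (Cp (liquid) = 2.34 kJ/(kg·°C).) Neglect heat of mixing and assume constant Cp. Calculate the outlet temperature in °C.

T_out = -10.5 °C

Adiabatic, steady state ⇒ Σ ṁᵢCp,ᵢ(T_out − Tᵢ) = 0
T_out = Σ ṁᵢCp,ᵢTᵢ / Σ ṁᵢCp,ᵢ
      = -1972.6 / 188.6 = -10.459 °C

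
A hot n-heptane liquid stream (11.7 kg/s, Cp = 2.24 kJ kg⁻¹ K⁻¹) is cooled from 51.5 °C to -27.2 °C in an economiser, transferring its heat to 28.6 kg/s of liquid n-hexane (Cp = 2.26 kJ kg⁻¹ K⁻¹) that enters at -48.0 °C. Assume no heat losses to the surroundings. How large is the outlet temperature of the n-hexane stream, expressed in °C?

T_c,out = -16.1 °C

Heat released by hot stream: Q = 11.7 × 2.24 × (51.5 − -27.2) = 2062.6 kJ/s
Energy balance on cold side (adiabatic exchanger): Q = ṁ_c·Cp_c·(T_c,out − T_c,in)
T_c,out = -48.0 + 2062.6/(28.6 × 2.26) = -16.089 °C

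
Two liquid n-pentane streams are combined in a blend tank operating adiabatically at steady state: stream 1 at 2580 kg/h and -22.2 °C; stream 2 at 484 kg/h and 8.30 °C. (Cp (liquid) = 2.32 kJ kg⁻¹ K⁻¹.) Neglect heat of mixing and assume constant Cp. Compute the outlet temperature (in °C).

Adiabatic, steady state ⇒ Σ ṁᵢCp,ᵢ(T_out − Tᵢ) = 0
T_out = Σ ṁᵢCp,ᵢTᵢ / Σ ṁᵢCp,ᵢ
      = -123560 / 7108.5 = -17.382 °C

T_out = -17.4 °C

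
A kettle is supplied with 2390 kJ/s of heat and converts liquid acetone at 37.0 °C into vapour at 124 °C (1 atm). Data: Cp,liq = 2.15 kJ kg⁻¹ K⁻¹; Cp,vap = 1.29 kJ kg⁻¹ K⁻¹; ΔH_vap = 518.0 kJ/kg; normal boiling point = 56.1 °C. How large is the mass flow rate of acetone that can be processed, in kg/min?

Δh = 2.15×(56.1−37.0) + 518.0 + 1.29×(124−56.1) = 646.66 kJ/kg
Q = 2390 kJ/s = 2390 kJ/s = 143400 kJ/min
ṁ = Q/Δh = 143400 / 646.66 = 221.76 kg/min

ṁ = 222 kg/min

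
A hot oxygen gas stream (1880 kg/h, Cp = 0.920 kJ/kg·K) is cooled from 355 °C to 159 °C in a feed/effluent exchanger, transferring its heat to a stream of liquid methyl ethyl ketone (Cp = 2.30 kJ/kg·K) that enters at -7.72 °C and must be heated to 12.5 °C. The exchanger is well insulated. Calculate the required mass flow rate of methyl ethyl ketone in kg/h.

Heat released by hot stream: Q = 1880 × 0.920 × (355 − 159) = 339000 kJ/h
Energy balance on cold side (adiabatic exchanger): Q = ṁ_c·Cp_c·(T_c,out − T_c,in)
ṁ_c = 339000 / [2.30 × (12.5 − -7.72)] = 7289.4 kg/h

ṁ_c = 7290 kg/h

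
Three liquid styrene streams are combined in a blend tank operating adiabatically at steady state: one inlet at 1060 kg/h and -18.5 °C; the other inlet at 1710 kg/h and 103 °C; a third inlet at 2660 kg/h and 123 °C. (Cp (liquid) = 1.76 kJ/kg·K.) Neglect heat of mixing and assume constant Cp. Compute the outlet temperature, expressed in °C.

Adiabatic, steady state ⇒ Σ ṁᵢCp,ᵢ(T_out − Tᵢ) = 0
Σ ṁᵢCp,ᵢTᵢ = 1060×1.76×-18.5 + 1710×1.76×103 + 2660×1.76×123 = 851310
Σ ṁᵢCp,ᵢ = 1060×1.76 + 1710×1.76 + 2660×1.76 = 9556.8
T_out = 851310 / 9556.8 = 89.079 °C

T_out = 89.1 °C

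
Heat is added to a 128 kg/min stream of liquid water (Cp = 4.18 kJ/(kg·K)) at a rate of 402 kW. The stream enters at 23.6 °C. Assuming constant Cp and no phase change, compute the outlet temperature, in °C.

Q = 402 kW = 24120 kJ/min
ΔT = Q/(ṁ·Cp) = 24120/(128×4.18) = 45.081 K
T_out = 23.6 + 45.081 = 68.681 °C

T_out = 68.7 °C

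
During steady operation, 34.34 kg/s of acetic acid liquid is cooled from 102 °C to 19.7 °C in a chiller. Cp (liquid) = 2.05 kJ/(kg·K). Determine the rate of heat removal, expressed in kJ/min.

Q = ṁ·Cp·ΔT = 34.34 × 2.05 × (19.7 − 102) = -5793.7 kJ/s
Cooling duty = 347620 kJ/min

Q_c = 348000 kJ/min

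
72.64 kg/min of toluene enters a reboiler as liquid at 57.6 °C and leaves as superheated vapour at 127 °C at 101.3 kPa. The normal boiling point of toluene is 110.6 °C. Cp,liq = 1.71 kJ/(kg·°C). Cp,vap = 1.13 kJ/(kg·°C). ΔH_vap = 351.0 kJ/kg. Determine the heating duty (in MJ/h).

Q = 2010 MJ/h

liquid 57.6→110.6 °C: 90.63 kJ/kg
vaporisation at 110.6 °C: 351 kJ/kg
vapour 110.6→127 °C: 18.532 kJ/kg
Δh = 90.63 + 351 + 18.532 = 460.16 kJ/kg
Q = ṁ·Δh = 72.64 kg/min × 460.16 kJ/kg = 33426 kJ/min
|Q| = 557.1 kW = 2005.6 MJ/h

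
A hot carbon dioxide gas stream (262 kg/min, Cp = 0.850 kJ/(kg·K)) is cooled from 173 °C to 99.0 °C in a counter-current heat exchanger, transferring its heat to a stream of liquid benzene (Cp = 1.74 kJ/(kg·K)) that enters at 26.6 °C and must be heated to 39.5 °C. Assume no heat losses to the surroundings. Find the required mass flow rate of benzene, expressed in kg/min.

Heat released by hot stream: Q = 262 × 0.850 × (173 − 99.0) = 16480 kJ/min
Energy balance on cold side (adiabatic exchanger): Q = ṁ_c·Cp_c·(T_c,out − T_c,in)
ṁ_c = 16480 / [1.74 × (39.5 − 26.6)] = 734.2 kg/min

ṁ_c = 734 kg/min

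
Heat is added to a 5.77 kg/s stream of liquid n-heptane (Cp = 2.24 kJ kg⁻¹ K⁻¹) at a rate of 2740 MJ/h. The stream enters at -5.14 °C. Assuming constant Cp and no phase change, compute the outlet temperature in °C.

Q = 2740 MJ/h = 761.11 kJ/s
ΔT = Q/(ṁ·Cp) = 761.11/(5.77×2.24) = 58.888 K
T_out = -5.14 + 58.888 = 53.748 °C

T_out = 53.7 °C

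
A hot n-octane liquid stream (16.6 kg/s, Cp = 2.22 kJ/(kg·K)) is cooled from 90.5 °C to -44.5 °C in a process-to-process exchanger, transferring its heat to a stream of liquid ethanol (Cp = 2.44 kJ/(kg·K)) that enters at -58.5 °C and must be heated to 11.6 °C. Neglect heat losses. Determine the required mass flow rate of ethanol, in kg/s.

ṁ_c = 29.1 kg/s

Heat released by hot stream: Q = 16.6 × 2.22 × (90.5 − -44.5) = 4975 kJ/s
Energy balance on cold side (adiabatic exchanger): Q = ṁ_c·Cp_c·(T_c,out − T_c,in)
ṁ_c = 4975 / [2.44 × (11.6 − -58.5)] = 29.086 kg/s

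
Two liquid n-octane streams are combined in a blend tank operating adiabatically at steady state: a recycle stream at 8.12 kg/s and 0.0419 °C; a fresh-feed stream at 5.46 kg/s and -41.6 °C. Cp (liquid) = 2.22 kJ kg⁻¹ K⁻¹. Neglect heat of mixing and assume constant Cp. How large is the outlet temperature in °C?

T_out = -16.7 °C

Energy balance with Q = 0: Σ ṁᵢCp,ᵢ(T_out − Tᵢ) = 0
T_out = Σ ṁᵢCp,ᵢTᵢ / Σ ṁᵢCp,ᵢ
      = -503.49 / 30.148 = -16.701 °C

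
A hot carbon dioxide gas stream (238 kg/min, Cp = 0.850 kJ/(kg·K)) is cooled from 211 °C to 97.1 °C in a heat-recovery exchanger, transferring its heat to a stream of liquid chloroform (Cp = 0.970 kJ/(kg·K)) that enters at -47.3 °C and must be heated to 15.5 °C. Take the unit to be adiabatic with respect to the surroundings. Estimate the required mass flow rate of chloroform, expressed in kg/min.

Heat released by hot stream: Q = 238 × 0.850 × (211 − 97.1) = 23042 kJ/min
Energy balance on cold side (adiabatic exchanger): Q = ṁ_c·Cp_c·(T_c,out − T_c,in)
ṁ_c = 23042 / [0.970 × (15.5 − -47.3)] = 378.26 kg/min

ṁ_c = 378 kg/min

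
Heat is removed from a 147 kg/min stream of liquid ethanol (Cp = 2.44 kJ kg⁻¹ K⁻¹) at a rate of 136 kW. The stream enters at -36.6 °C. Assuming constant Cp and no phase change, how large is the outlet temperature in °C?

Q = 136 kW = 8160 kJ/min
ΔT = Q/(ṁ·Cp) = 8160/(147×2.44) = 22.75 K
T_out = -36.6 − 22.75 = -59.35 °C

T_out = -59.4 °C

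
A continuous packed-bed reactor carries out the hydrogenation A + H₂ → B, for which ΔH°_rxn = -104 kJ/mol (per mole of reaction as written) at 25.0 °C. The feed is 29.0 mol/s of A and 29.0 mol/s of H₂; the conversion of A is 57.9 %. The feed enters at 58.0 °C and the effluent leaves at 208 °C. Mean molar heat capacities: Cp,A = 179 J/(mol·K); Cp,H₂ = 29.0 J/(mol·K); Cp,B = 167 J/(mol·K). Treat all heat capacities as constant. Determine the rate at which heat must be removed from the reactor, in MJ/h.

Q_out = 3480 MJ/h

Extent of reaction ξ = 0.579 × 29.0 = 16.791 mol/s
Reaction term: ξ·ΔH°_rxn = 16.791 × -104 = -1746.3 kJ/s
Sensible, feed 58.0→25 °C: -199.06 kJ/s
Outlet flows (mol/s): A 12.209, H₂ 12.209, B 16.791
Sensible, products 25→208 °C: 977.87 kJ/s
Q = ΔH = -967.45 kJ/s = -967.45 kW
Heat removed = 3482.8 MJ/h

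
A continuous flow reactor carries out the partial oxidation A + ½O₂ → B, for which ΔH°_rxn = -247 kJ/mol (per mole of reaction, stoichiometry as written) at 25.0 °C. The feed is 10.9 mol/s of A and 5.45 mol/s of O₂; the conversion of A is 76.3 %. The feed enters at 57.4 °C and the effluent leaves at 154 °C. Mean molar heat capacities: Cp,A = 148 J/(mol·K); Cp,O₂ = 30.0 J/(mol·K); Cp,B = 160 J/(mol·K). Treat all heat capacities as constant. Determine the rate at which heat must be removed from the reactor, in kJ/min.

Extent of reaction ξ = 0.763 × 10.9 = 8.3167 mol/s
Reaction term: ξ·ΔH°_rxn = 8.3167 × -247 = -2054.2 kJ/s
Sensible, feed 57.4→25 °C: -57.565 kJ/s
Outlet flows (mol/s): A 2.5833, O₂ 1.2916, B 8.3167
Sensible, products 25→154 °C: 225.98 kJ/s
Q = ΔH = -1885.8 kJ/s = -1885.8 kW
Heat removed = 113150 kJ/min

Q_out = 113000 kJ/min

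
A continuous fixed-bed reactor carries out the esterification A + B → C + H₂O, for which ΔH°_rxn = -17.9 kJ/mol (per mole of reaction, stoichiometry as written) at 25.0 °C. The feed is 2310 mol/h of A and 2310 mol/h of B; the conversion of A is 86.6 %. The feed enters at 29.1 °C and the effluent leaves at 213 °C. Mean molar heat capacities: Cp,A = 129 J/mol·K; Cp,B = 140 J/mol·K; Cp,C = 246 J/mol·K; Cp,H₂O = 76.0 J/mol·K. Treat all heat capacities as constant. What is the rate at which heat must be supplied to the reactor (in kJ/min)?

Q_in = 1640 kJ/min

Extent of reaction ξ = 0.866 × 2310 = 2000.5 mol/h
Reaction term: ξ·ΔH°_rxn = 2000.5 × -17.9 = -35808 kJ/h
Sensible, feed 29.1→25 °C: -2547.7 kJ/h
Outlet flows (mol/h): A 309.54, B 309.54, C 2000.5, H₂O 2000.5
Sensible, products 25→213 °C: 136750 kJ/h
Q = ΔH = 98398 kJ/h = 27.333 kW
Heat supplied = 1640 kJ/min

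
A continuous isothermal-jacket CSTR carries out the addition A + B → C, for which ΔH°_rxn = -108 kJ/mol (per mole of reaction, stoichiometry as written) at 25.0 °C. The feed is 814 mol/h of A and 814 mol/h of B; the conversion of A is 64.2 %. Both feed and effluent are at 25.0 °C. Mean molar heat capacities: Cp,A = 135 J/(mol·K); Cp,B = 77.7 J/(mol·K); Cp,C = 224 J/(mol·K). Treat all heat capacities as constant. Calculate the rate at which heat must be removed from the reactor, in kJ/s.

Extent of reaction ξ = 0.642 × 814 = 522.59 mol/h
Reaction term: ξ·ΔH°_rxn = 522.59 × -108 = -56440 kJ/h
Q = ΔH = -56440 kJ/h = -15.678 kW
Heat removed = 15.678 kJ/s

Q_out = 15.7 kJ/s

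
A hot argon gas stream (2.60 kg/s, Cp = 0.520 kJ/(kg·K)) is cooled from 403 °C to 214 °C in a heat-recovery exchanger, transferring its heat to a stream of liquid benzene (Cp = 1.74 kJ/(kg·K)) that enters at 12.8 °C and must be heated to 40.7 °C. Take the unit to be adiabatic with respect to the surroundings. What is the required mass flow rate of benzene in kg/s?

ṁ_c = 5.26 kg/s

Heat released by hot stream: Q = 2.60 × 0.520 × (403 − 214) = 255.53 kJ/s
Energy balance on cold side (adiabatic exchanger): Q = ṁ_c·Cp_c·(T_c,out − T_c,in)
ṁ_c = 255.53 / [1.74 × (40.7 − 12.8)] = 5.2636 kg/s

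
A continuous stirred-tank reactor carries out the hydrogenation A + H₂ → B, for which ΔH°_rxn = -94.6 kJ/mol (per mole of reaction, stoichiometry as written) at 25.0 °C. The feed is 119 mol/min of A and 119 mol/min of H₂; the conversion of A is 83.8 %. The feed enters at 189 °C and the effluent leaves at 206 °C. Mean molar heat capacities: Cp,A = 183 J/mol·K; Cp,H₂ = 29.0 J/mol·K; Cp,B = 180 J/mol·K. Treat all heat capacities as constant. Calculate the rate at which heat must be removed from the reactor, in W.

Q_out = 160000 W

Extent of reaction ξ = 0.838 × 119 = 99.722 mol/min
Reaction term: ξ·ΔH°_rxn = 99.722 × -94.6 = -9433.7 kJ/min
Sensible, feed 189→25 °C: -4137.4 kJ/min
Outlet flows (mol/min): A 19.278, H₂ 19.278, B 99.722
Sensible, products 25→206 °C: 3988.7 kJ/min
Q = ΔH = -9582.4 kJ/min = -159.71 kW
Heat removed = 159710 W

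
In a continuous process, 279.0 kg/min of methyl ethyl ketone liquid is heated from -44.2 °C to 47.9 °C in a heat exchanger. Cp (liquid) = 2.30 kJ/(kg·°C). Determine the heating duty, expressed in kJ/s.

Q = 985 kJ/s

Q = ṁ·Cp·ΔT = 279.0 × 2.30 × (47.9 − -44.2) = 59101 kJ/min
Converting: 59101 / 60 s = 985.01 kW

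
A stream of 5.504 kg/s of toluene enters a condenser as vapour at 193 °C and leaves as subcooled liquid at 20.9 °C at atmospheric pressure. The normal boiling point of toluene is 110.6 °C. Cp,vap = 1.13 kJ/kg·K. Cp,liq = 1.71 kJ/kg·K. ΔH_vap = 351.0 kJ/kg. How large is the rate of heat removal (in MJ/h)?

vapour 193→110.6 °C: -93.112 kJ/kg
condensation at 110.6 °C: -351 kJ/kg
liquid 110.6→20.9 °C: -153.39 kJ/kg
Δh = -93.112 + -351 + -153.39 = -597.5 kJ/kg
Q = ṁ·Δh = 5.504 kg/s × -597.5 kJ/kg = -3288.6 kJ/s
|Q| = 3288.6 kW = 11839 MJ/h

Q_c = 11800 MJ/h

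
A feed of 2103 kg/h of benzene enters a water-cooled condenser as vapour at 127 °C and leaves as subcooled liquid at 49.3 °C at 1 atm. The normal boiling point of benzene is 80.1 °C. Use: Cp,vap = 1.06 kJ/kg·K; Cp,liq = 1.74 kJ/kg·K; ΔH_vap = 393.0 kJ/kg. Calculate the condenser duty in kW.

Q_c = 290 kW

vapour 127→80.1 °C: -49.714 kJ/kg
condensation at 80.1 °C: -393 kJ/kg
liquid 80.1→49.3 °C: -53.592 kJ/kg
Δh = -49.714 + -393 + -53.592 = -496.31 kJ/kg
Q = ṁ·Δh = 2103 kg/h × -496.31 kJ/kg = -1.0437e+06 kJ/h
|Q| = 289.93 kW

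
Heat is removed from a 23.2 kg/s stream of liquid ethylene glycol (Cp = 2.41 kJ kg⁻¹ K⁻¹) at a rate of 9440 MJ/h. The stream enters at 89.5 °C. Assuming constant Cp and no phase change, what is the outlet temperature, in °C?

T_out = 42.6 °C

Q = 9440 MJ/h = 2622.2 kJ/s
ΔT = Q/(ṁ·Cp) = 2622.2/(23.2×2.41) = 46.899 K
T_out = 89.5 − 46.899 = 42.601 °C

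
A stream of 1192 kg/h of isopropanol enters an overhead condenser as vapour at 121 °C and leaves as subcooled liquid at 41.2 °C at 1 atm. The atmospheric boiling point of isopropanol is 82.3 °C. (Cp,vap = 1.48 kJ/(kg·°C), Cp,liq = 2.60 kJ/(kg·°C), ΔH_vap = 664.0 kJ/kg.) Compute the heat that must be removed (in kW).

vapour 121→82.3 °C: -57.276 kJ/kg
condensation at 82.3 °C: -664 kJ/kg
liquid 82.3→41.2 °C: -106.86 kJ/kg
Δh = -57.276 + -664 + -106.86 = -828.14 kJ/kg
Q = ṁ·Δh = 1192 kg/h × -828.14 kJ/kg = -987140 kJ/h
|Q| = 274.21 kW

Q_c = 274 kW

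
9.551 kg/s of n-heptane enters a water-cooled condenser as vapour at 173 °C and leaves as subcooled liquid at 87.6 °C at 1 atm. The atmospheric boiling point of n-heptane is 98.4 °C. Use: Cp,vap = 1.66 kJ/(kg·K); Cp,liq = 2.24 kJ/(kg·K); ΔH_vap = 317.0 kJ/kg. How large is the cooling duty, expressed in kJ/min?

Q_c = 266000 kJ/min

vapour 173→98.4 °C: -123.84 kJ/kg
condensation at 98.4 °C: -317 kJ/kg
liquid 98.4→87.6 °C: -24.192 kJ/kg
Δh = -123.84 + -317 + -24.192 = -465.03 kJ/kg
Q = ṁ·Δh = 9.551 kg/s × -465.03 kJ/kg = -4441.5 kJ/s
|Q| = 4441.5 kW = 266490 kJ/min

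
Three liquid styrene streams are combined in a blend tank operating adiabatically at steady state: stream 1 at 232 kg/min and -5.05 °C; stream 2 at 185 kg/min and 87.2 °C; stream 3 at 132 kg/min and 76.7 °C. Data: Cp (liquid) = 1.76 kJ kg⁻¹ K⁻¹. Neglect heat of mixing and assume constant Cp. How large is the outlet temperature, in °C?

No heat crosses the boundary, so H_out = H_in.
Σ ṁᵢCp,ᵢTᵢ = 232×1.76×-5.05 + 185×1.76×87.2 + 132×1.76×76.7 = 44149
Σ ṁᵢCp,ᵢ = 232×1.76 + 185×1.76 + 132×1.76 = 966.24
T_out = 44149 / 966.24 = 45.692 °C

T_out = 45.7 °C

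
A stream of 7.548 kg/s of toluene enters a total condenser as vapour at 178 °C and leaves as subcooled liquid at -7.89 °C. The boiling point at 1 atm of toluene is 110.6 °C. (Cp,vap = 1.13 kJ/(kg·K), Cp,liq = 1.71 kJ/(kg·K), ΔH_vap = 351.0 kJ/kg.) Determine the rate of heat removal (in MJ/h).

vapour 178→110.6 °C: -76.162 kJ/kg
condensation at 110.6 °C: -351 kJ/kg
liquid 110.6→-7.89 °C: -202.62 kJ/kg
Δh = -76.162 + -351 + -202.62 = -629.78 kJ/kg
Q = ṁ·Δh = 7.548 kg/s × -629.78 kJ/kg = -4753.6 kJ/s
|Q| = 4753.6 kW = 17113 MJ/h

Q_c = 17100 MJ/h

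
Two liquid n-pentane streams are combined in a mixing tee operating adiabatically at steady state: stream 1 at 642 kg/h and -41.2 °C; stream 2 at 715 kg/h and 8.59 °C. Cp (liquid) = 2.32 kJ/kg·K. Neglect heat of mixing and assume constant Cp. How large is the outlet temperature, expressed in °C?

Energy balance with Q = 0: Σ ṁᵢCp,ᵢ(T_out − Tᵢ) = 0
Σ ṁᵢCp,ᵢTᵢ = 642×2.32×-41.2 + 715×2.32×8.59 = -47116
Σ ṁᵢCp,ᵢ = 642×2.32 + 715×2.32 = 3148.2
T_out = -47116 / 3148.2 = -14.966 °C

T_out = -15.0 °C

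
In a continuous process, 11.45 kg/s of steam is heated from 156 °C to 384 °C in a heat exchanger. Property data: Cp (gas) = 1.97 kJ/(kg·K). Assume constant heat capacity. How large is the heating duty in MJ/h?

Q = 18500 MJ/h

Q = ṁ·Cp·ΔT = 11.45 × 1.97 × (384 − 156) = 5142.9 kJ/s
Heating duty = 18514 MJ/h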